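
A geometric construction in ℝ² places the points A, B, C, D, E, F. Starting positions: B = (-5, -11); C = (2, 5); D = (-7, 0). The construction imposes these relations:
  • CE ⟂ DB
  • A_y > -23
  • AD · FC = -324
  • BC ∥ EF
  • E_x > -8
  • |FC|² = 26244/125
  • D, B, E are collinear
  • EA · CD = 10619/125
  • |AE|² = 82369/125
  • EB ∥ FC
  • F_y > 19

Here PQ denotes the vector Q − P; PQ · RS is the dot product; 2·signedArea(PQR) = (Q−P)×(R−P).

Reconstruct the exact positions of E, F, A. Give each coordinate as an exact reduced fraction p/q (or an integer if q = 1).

1. E_x = -949/125  [D, B, E are collinear ∩ CE ⟂ DB]
2. E_y = 407/125  [D, B, E are collinear ∩ CE ⟂ DB]
   → E = (-949/125, 407/125)
3. F_x = -74/125  [EB ∥ FC ∩ BC ∥ EF]
4. F_y = 2407/125  [EB ∥ FC ∩ BC ∥ EF]
   → F = (-74/125, 2407/125)
5. A_x = -3  [AD · FC = -324 ∩ EA · CD = 10619/125]
6. A_y = -22  [AD · FC = -324 ∩ EA · CD = 10619/125]
   → A = (-3, -22)

A = (-3, -22)
E = (-949/125, 407/125)
F = (-74/125, 2407/125)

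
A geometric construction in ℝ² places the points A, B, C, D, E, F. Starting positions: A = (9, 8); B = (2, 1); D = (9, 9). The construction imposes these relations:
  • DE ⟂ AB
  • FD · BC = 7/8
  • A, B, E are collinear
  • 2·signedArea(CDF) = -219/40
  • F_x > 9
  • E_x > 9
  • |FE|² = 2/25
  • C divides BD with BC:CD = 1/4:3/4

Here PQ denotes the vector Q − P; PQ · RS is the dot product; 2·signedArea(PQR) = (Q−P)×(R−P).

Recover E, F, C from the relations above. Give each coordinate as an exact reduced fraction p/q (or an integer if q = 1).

1. E_x = 19/2  [A, B, E are collinear ∩ DE ⟂ AB]
2. E_y = 17/2  [A, B, E are collinear ∩ DE ⟂ AB]
   → E = (19/2, 17/2)
3. C_x = 15/4  [C divides BD with BC:CD = 1/4:3/4]
4. C_y = 3  [C divides BD with BC:CD = 1/4:3/4]
   → C = (15/4, 3)
5. F_x = 93/10  [FD · BC = 7/8 ∩ 2·signedArea(CDF) = -219/40]
6. F_y = 83/10  [FD · BC = 7/8 ∩ 2·signedArea(CDF) = -219/40]
   → F = (93/10, 83/10)

C = (15/4, 3)
E = (19/2, 17/2)
F = (93/10, 83/10)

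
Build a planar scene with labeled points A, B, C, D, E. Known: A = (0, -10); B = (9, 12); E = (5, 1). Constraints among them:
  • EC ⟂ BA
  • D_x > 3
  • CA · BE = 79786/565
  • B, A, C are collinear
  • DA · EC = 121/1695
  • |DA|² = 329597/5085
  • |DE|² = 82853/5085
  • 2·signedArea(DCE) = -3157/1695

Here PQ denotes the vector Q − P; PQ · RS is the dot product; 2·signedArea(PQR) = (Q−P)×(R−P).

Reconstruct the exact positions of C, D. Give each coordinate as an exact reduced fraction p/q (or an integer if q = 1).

1. C_x = 2583/565  [B, A, C are collinear ∩ EC ⟂ BA]
2. C_y = 664/565  [B, A, C are collinear ∩ EC ⟂ BA]
   → C = (2583/565, 664/565)
3. D_x = 5408/1695  [DA · EC = 121/1695 ∩ 2·signedArea(DCE) = -3157/1695]
4. D_y = -4421/1695  [DA · EC = 121/1695 ∩ 2·signedArea(DCE) = -3157/1695]
   → D = (5408/1695, -4421/1695)

C = (2583/565, 664/565)
D = (5408/1695, -4421/1695)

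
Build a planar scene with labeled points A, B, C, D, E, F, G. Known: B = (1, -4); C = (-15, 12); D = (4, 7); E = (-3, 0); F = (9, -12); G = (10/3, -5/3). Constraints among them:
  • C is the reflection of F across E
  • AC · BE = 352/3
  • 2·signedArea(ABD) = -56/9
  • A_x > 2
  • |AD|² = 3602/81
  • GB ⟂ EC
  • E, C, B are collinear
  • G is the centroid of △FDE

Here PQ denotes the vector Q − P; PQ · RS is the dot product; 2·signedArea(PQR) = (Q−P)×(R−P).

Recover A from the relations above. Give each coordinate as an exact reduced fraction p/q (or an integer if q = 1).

1. A_x = 25/9  [AC · BE = 352/3 ∩ 2·signedArea(ABD) = -56/9]
2. A_y = 4/9  [AC · BE = 352/3 ∩ 2·signedArea(ABD) = -56/9]
   → A = (25/9, 4/9)

A = (25/9, 4/9)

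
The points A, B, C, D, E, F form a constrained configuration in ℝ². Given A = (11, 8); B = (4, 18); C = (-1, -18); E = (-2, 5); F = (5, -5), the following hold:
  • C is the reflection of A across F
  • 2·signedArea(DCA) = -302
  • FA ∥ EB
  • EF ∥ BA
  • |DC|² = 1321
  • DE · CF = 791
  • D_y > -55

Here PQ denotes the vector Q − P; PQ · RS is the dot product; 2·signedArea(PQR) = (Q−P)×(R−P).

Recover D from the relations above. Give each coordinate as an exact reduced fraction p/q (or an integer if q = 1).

1. D_x = -6  [2·signedArea(DCA) = -302 ∩ DE · CF = 791]
2. D_y = -54  [2·signedArea(DCA) = -302 ∩ DE · CF = 791]
   → D = (-6, -54)

D = (-6, -54)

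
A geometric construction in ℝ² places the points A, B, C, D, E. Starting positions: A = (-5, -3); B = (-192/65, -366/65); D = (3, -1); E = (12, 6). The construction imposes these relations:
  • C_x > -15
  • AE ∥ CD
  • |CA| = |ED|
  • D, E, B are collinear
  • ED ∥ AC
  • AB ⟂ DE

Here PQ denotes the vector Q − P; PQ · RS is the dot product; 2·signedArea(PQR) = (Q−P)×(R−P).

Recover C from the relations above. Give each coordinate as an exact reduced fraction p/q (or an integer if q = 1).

1. C_x = -14  [AE ∥ CD ∩ ED ∥ AC]
2. C_y = -10  [AE ∥ CD ∩ ED ∥ AC]
   → C = (-14, -10)

C = (-14, -10)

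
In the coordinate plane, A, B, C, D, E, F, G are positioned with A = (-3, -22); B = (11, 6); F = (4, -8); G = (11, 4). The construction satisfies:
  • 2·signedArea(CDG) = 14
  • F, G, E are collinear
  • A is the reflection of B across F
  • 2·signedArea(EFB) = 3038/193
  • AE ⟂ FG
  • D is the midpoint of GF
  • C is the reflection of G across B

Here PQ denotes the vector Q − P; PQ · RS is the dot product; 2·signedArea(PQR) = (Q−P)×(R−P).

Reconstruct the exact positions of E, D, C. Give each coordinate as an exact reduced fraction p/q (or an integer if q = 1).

C = (11, 8)
D = (15/2, -2)
E = (-747/193, -4148/193)

1. E_x = -747/193  [F, G, E are collinear ∩ AE ⟂ FG]
2. E_y = -4148/193  [F, G, E are collinear ∩ AE ⟂ FG]
   → E = (-747/193, -4148/193)
3. D_x = 15/2  [D is the midpoint of GF]
4. D_y = -2  [D is the midpoint of GF]
   → D = (15/2, -2)
5. C_x = 11  [C is the reflection of G across B]
6. C_y = 8  [C is the reflection of G across B]
   → C = (11, 8)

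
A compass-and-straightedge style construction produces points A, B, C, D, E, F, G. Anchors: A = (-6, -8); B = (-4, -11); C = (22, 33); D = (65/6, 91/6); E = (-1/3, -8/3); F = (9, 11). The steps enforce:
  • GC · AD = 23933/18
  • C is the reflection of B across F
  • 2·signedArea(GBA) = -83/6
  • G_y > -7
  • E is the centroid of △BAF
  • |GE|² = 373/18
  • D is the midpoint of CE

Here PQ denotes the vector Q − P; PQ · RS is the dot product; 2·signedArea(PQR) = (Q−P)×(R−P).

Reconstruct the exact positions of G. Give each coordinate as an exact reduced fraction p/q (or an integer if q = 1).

G = (-13/6, -41/6)

1. G_x = -13/6  [GC · AD = 23933/18 ∩ 2·signedArea(GBA) = -83/6]
2. G_y = -41/6  [GC · AD = 23933/18 ∩ 2·signedArea(GBA) = -83/6]
   → G = (-13/6, -41/6)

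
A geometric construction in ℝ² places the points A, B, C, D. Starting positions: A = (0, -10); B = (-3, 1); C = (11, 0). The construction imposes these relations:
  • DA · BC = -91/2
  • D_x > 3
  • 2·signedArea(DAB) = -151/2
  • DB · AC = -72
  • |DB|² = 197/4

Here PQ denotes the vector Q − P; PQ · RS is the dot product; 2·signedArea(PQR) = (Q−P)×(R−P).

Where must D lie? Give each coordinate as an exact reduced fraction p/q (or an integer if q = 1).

D = (4, 1/2)

1. D_x = 4  [2·signedArea(DAB) = -151/2 ∩ DA · BC = -91/2]
2. D_y = 1/2  [2·signedArea(DAB) = -151/2 ∩ DA · BC = -91/2]
   → D = (4, 1/2)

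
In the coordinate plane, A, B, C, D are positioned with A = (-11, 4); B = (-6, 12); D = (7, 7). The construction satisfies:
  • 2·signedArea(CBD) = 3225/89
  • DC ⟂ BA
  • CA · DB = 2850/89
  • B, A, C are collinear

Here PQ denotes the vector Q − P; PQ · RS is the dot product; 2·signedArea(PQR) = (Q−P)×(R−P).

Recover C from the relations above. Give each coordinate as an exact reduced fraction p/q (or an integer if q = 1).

C = (-409/89, 1268/89)

1. C_x = -409/89  [B, A, C are collinear ∩ DC ⟂ BA]
2. C_y = 1268/89  [B, A, C are collinear ∩ DC ⟂ BA]
   → C = (-409/89, 1268/89)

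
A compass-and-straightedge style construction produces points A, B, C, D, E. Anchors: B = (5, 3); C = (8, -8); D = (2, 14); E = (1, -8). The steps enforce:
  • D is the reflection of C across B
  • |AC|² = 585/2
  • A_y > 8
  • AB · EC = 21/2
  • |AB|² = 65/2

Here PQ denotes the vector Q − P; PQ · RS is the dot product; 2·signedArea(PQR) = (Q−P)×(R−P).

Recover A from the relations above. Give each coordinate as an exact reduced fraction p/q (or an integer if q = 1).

1. A_x = 7/2  [AB · EC = 21/2]
2. A_y = 17/2  [|AB|² = 65/2]
   → A = (7/2, 17/2)

A = (7/2, 17/2)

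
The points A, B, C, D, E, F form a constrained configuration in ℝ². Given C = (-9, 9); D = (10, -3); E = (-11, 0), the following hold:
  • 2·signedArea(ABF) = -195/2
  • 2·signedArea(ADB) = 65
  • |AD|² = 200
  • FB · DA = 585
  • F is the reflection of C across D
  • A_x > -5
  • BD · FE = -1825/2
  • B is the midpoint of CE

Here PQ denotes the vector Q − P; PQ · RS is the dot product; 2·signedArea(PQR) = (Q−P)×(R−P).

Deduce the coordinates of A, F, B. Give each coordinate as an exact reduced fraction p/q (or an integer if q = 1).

A = (-4, -1)
B = (-10, 9/2)
F = (29, -15)

1. F_x = 29  [F is the reflection of C across D]
2. F_y = -15  [F is the reflection of C across D]
   → F = (29, -15)
3. B_x = -10  [B is the midpoint of CE]
4. B_y = 9/2  [B is the midpoint of CE]
   → B = (-10, 9/2)
5. A_x = -4  [2·signedArea(ADB) = 65 ∩ FB · DA = 585]
6. A_y = -1  [2·signedArea(ADB) = 65 ∩ FB · DA = 585]
   → A = (-4, -1)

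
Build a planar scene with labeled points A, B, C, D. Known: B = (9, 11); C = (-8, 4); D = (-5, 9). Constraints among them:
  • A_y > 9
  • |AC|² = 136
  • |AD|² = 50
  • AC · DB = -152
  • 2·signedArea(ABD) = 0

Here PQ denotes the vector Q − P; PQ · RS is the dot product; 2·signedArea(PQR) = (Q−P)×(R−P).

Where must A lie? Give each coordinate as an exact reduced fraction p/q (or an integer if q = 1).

A = (2, 10)

1. A_x = 2  [2·signedArea(ABD) = 0 ∩ AC · DB = -152]
2. A_y = 10  [2·signedArea(ABD) = 0 ∩ AC · DB = -152]
   → A = (2, 10)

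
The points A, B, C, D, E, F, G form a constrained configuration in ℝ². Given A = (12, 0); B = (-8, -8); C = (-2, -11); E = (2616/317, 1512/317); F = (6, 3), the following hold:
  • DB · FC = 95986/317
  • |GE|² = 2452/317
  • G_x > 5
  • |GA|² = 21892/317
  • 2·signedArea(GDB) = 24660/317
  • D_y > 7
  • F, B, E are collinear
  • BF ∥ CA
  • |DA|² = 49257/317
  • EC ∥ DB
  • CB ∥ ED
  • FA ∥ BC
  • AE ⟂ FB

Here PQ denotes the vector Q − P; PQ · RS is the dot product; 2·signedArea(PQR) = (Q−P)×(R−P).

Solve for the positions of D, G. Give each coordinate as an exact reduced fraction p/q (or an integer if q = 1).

D = (714/317, 2463/317)
G = (1744/317, 1642/317)

1. D_x = 714/317  [EC ∥ DB ∩ CB ∥ ED]
2. D_y = 2463/317  [EC ∥ DB ∩ CB ∥ ED]
   → D = (714/317, 2463/317)
3. G_x = 1744/317  [line 4999/317·x + -3250/317·y + -10668/317 = 0 ∩ |GA|² = 21892/317]
4. G_y = 1642/317  [line 4999/317·x + -3250/317·y + -10668/317 = 0 ∩ |GA|² = 21892/317]
   → G = (1744/317, 1642/317)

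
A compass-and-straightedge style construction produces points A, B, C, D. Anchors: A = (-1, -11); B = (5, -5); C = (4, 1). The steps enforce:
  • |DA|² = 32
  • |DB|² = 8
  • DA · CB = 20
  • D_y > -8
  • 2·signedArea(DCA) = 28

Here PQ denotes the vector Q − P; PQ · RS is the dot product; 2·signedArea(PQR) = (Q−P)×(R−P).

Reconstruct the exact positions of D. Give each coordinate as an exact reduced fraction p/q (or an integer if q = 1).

1. D_x = 3  [2·signedArea(DCA) = 28 ∩ DA · CB = 20]
2. D_y = -7  [2·signedArea(DCA) = 28 ∩ DA · CB = 20]
   → D = (3, -7)

D = (3, -7)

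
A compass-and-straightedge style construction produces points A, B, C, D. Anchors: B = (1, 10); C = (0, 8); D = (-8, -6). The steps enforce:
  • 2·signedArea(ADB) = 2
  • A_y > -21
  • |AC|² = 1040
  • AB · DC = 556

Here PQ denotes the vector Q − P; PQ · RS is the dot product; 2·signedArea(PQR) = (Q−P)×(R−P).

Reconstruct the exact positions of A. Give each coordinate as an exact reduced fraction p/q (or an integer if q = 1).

A = (-16, -20)

1. A_x = -16  [AB · DC = 556 ∩ 2·signedArea(ADB) = 2]
2. A_y = -20  [AB · DC = 556 ∩ 2·signedArea(ADB) = 2]
   → A = (-16, -20)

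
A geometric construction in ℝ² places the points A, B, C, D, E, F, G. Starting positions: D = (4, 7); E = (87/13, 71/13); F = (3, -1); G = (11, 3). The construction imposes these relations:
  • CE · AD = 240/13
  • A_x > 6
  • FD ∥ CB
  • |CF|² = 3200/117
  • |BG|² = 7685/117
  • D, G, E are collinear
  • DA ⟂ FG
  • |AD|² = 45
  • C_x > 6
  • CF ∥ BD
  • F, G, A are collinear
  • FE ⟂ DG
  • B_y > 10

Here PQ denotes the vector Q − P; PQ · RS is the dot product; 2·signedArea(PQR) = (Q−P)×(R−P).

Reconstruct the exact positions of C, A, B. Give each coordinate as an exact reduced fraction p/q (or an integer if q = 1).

A = (7, 1)
B = (308/39, 409/39)
C = (269/39, 97/39)

1. A_x = 7  [F, G, A are collinear ∩ DA ⟂ FG]
2. A_y = 1  [F, G, A are collinear ∩ DA ⟂ FG]
   → A = (7, 1)
3. C_x = 269/39  [line 3·x + -6·y + -75/13 = 0 ∩ |CF|² = 3200/117]
4. C_y = 97/39  [line 3·x + -6·y + -75/13 = 0 ∩ |CF|² = 3200/117]
   → C = (269/39, 97/39)
5. B_x = 308/39  [CF ∥ BD ∩ FD ∥ CB]
6. B_y = 409/39  [CF ∥ BD ∩ FD ∥ CB]
   → B = (308/39, 409/39)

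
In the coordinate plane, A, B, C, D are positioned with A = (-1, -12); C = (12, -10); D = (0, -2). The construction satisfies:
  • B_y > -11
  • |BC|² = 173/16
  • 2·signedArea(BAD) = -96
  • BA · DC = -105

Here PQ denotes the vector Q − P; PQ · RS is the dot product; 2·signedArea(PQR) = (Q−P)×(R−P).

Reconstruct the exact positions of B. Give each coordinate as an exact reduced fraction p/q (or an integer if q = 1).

1. B_x = 35/4  [2·signedArea(BAD) = -96 ∩ BA · DC = -105]
2. B_y = -21/2  [2·signedArea(BAD) = -96 ∩ BA · DC = -105]
   → B = (35/4, -21/2)

B = (35/4, -21/2)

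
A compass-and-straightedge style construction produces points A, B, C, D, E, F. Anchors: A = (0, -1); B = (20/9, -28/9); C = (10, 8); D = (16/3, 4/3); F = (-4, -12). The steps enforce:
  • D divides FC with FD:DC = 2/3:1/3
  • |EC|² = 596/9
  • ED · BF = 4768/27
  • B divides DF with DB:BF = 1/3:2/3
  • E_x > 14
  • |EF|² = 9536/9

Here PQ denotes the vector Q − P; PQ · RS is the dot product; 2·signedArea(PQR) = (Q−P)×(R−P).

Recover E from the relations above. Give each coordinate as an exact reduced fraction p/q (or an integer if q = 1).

1. E_x = 44/3  [line 56/9·x + 80/9·y + -5984/27 = 0 ∩ |EF|² = 9536/9]
2. E_y = 44/3  [line 56/9·x + 80/9·y + -5984/27 = 0 ∩ |EF|² = 9536/9]
   → E = (44/3, 44/3)

E = (44/3, 44/3)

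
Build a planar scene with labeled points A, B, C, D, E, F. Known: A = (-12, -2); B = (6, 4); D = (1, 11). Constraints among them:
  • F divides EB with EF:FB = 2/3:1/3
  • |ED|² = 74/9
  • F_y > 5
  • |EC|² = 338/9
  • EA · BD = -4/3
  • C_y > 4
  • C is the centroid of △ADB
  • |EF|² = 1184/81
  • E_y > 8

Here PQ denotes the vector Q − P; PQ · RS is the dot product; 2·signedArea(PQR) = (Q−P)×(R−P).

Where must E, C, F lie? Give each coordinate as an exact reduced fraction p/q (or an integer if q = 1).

C = (-5/3, 13/3)
E = (8/3, 26/3)
F = (44/9, 50/9)

1. E_x = 8/3  [line 5·x + -7·y + 142/3 = 0 ∩ |ED|² = 74/9]
2. E_y = 26/3  [line 5·x + -7·y + 142/3 = 0 ∩ |ED|² = 74/9]
   → E = (8/3, 26/3)
3. C_x = -5/3  [C is the centroid of △ADB]
4. C_y = 13/3  [C is the centroid of △ADB]
   → C = (-5/3, 13/3)
5. F_x = 44/9  [F divides EB with EF:FB = 2/3:1/3]
6. F_y = 50/9  [F divides EB with EF:FB = 2/3:1/3]
   → F = (44/9, 50/9)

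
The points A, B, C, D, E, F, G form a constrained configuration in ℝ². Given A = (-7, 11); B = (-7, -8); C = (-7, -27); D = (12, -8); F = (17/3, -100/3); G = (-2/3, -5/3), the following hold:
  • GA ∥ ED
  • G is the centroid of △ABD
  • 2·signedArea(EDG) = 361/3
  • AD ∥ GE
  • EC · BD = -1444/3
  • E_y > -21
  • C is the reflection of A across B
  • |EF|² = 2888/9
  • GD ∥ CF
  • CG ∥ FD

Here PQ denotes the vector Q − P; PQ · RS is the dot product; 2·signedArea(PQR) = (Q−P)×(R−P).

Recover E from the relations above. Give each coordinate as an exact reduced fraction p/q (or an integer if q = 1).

1. E_x = 55/3  [GA ∥ ED ∩ AD ∥ GE]
2. E_y = -62/3  [GA ∥ ED ∩ AD ∥ GE]
   → E = (55/3, -62/3)

E = (55/3, -62/3)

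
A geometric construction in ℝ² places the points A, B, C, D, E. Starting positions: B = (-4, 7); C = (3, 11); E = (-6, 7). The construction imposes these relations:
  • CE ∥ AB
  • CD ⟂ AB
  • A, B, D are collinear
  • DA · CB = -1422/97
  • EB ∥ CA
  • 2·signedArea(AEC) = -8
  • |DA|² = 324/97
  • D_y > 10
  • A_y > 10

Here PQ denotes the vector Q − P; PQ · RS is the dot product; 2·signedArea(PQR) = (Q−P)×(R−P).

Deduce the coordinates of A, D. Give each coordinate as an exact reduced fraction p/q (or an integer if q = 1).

A = (5, 11)
D = (323/97, 995/97)

1. A_x = 5  [CE ∥ AB ∩ EB ∥ CA]
2. A_y = 11  [CE ∥ AB ∩ EB ∥ CA]
   → A = (5, 11)
3. D_x = 323/97  [A, B, D are collinear ∩ CD ⟂ AB]
4. D_y = 995/97  [A, B, D are collinear ∩ CD ⟂ AB]
   → D = (323/97, 995/97)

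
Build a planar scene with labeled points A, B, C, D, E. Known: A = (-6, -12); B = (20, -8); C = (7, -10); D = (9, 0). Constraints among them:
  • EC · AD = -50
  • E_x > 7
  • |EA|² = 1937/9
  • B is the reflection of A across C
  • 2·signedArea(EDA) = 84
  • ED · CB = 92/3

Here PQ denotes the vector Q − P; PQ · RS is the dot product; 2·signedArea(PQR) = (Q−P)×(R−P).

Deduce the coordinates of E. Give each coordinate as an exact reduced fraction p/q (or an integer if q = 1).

E = (23/3, -20/3)

1. E_x = 23/3  [2·signedArea(EDA) = 84 ∩ EC · AD = -50]
2. E_y = -20/3  [2·signedArea(EDA) = 84 ∩ EC · AD = -50]
   → E = (23/3, -20/3)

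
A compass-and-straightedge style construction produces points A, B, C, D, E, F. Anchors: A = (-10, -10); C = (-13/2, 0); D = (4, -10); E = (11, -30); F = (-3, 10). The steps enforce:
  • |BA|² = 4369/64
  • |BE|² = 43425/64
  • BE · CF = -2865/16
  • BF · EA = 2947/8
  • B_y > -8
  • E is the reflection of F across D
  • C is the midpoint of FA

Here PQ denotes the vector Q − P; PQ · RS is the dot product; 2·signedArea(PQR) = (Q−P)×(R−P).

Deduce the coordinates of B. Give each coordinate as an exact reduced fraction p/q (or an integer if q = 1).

B = (-17/8, -15/2)

1. B_x = -17/8  [BE · CF = -2865/16 ∩ BF · EA = 2947/8]
2. B_y = -15/2  [BE · CF = -2865/16 ∩ BF · EA = 2947/8]
   → B = (-17/8, -15/2)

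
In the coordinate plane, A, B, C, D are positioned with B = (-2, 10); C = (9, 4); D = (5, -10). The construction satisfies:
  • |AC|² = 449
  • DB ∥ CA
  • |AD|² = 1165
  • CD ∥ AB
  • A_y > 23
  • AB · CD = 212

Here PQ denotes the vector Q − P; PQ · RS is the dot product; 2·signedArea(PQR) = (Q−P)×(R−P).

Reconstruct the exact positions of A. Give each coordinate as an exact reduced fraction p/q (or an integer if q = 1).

1. A_x = 2  [CD ∥ AB ∩ DB ∥ CA]
2. A_y = 24  [CD ∥ AB ∩ DB ∥ CA]
   → A = (2, 24)

A = (2, 24)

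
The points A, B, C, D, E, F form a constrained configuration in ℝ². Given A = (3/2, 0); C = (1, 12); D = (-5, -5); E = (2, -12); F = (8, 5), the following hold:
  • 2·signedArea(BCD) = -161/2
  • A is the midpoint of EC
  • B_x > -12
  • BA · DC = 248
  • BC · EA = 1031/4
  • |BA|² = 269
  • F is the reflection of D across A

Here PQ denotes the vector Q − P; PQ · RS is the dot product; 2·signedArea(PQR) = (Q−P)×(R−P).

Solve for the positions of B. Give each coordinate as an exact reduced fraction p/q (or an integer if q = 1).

B = (-23/2, -10)

1. B_x = -23/2  [BC · EA = 1031/4 ∩ 2·signedArea(BCD) = -161/2]
2. B_y = -10  [BC · EA = 1031/4 ∩ 2·signedArea(BCD) = -161/2]
   → B = (-23/2, -10)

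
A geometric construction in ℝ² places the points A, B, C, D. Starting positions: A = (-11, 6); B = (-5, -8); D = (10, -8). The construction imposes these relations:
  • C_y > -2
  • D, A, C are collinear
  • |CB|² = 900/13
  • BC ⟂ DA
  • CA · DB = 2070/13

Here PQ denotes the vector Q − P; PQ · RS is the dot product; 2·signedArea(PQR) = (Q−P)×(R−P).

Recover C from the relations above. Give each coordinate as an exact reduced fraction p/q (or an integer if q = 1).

C = (-5/13, -14/13)

1. C_x = -5/13  [D, A, C are collinear ∩ BC ⟂ DA]
2. C_y = -14/13  [D, A, C are collinear ∩ BC ⟂ DA]
   → C = (-5/13, -14/13)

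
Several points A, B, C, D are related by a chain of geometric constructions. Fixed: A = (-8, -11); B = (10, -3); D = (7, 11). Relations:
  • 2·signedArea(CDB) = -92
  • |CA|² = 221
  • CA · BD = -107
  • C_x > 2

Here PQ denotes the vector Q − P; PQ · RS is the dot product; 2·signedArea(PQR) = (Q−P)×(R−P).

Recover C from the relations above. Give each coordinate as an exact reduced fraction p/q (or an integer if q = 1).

1. C_x = 3  [2·signedArea(CDB) = -92 ∩ CA · BD = -107]
2. C_y = -1  [2·signedArea(CDB) = -92 ∩ CA · BD = -107]
   → C = (3, -1)

C = (3, -1)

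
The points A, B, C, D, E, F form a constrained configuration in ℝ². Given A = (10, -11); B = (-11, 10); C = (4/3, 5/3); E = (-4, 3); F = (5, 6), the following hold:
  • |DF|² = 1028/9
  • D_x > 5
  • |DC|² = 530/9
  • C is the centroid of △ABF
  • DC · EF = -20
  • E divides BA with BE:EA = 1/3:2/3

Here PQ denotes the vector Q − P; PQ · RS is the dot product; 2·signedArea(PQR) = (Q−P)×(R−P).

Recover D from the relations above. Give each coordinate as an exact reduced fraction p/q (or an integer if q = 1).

D = (17/3, -14/3)

1. D_x = 17/3  [line -9·x + -3·y + 37 = 0 ∩ |DF|² = 1028/9]
2. D_y = -14/3  [line -9·x + -3·y + 37 = 0 ∩ |DF|² = 1028/9]
   → D = (17/3, -14/3)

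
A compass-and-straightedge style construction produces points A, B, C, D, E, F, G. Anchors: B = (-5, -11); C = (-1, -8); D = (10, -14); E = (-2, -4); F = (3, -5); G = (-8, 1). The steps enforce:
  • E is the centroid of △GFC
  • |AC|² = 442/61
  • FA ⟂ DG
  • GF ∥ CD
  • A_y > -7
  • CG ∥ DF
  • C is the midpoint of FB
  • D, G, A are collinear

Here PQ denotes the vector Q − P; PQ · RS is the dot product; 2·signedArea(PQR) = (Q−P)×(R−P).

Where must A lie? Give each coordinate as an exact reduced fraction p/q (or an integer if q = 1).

A = (88/61, -419/61)

1. A_x = 88/61  [D, G, A are collinear ∩ FA ⟂ DG]
2. A_y = -419/61  [D, G, A are collinear ∩ FA ⟂ DG]
   → A = (88/61, -419/61)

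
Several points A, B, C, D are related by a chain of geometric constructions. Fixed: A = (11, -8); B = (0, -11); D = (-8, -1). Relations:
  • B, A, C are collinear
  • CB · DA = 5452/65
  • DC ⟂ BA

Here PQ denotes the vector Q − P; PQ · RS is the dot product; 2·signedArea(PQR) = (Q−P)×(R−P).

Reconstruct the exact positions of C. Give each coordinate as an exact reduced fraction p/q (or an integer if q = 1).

C = (-319/65, -802/65)

1. C_x = -319/65  [B, A, C are collinear ∩ DC ⟂ BA]
2. C_y = -802/65  [B, A, C are collinear ∩ DC ⟂ BA]
   → C = (-319/65, -802/65)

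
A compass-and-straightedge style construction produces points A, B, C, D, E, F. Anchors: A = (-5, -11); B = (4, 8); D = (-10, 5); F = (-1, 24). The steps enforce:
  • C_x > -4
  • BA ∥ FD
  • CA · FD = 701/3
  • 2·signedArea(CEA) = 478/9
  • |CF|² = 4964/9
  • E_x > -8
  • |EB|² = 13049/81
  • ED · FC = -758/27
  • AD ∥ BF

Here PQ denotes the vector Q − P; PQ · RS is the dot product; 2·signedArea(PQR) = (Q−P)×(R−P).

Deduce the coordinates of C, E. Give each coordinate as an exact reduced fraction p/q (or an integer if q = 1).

C = (-11/3, 2/3)
E = (-71/9, 32/9)

1. C_x = -11/3  [line 9·x + 19·y + 61/3 = 0 ∩ |CF|² = 4964/9]
2. C_y = 2/3  [line 9·x + 19·y + 61/3 = 0 ∩ |CF|² = 4964/9]
   → C = (-11/3, 2/3)
3. E_x = -71/9  [2·signedArea(CEA) = 478/9 ∩ ED · FC = -758/27]
4. E_y = 32/9  [2·signedArea(CEA) = 478/9 ∩ ED · FC = -758/27]
   → E = (-71/9, 32/9)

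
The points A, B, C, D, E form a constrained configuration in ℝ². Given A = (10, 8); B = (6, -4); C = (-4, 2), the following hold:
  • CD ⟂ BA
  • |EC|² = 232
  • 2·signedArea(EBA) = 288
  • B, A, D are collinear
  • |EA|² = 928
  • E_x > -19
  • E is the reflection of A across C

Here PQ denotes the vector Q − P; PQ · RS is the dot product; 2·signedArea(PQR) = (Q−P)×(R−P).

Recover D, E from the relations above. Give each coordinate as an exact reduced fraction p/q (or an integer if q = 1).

1. D_x = 34/5  [B, A, D are collinear ∩ CD ⟂ BA]
2. D_y = -8/5  [B, A, D are collinear ∩ CD ⟂ BA]
   → D = (34/5, -8/5)
3. E_x = -18  [E is the reflection of A across C]
4. E_y = -4  [E is the reflection of A across C]
   → E = (-18, -4)

D = (34/5, -8/5)
E = (-18, -4)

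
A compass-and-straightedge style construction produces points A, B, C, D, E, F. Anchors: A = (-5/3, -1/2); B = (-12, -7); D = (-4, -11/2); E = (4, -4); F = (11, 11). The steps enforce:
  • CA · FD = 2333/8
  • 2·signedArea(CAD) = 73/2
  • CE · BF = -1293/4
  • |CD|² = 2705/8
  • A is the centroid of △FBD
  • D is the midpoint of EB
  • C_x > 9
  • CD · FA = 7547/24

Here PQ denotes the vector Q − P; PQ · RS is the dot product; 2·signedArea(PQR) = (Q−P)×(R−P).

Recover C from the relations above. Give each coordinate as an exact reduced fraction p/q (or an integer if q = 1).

C = (37/4, 29/4)

1. C_x = 37/4  [CE · BF = -1293/4 ∩ CA · FD = 2333/8]
2. C_y = 29/4  [CE · BF = -1293/4 ∩ CA · FD = 2333/8]
   → C = (37/4, 29/4)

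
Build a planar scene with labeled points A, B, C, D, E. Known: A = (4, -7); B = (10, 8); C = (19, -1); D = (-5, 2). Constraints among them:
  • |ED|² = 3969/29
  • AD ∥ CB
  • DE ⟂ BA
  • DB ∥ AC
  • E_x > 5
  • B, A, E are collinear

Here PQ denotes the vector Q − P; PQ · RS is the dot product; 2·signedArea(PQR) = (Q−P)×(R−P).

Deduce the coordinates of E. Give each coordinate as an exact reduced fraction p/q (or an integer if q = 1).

E = (170/29, -68/29)

1. E_x = 170/29  [B, A, E are collinear ∩ DE ⟂ BA]
2. E_y = -68/29  [B, A, E are collinear ∩ DE ⟂ BA]
   → E = (170/29, -68/29)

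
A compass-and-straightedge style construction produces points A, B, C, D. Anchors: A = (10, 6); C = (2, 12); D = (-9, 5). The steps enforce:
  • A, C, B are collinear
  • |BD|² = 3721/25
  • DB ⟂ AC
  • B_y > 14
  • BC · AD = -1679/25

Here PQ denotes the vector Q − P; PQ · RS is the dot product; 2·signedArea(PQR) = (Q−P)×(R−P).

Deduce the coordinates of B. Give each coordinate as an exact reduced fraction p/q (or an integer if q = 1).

1. B_x = -42/25  [A, C, B are collinear ∩ DB ⟂ AC]
2. B_y = 369/25  [A, C, B are collinear ∩ DB ⟂ AC]
   → B = (-42/25, 369/25)

B = (-42/25, 369/25)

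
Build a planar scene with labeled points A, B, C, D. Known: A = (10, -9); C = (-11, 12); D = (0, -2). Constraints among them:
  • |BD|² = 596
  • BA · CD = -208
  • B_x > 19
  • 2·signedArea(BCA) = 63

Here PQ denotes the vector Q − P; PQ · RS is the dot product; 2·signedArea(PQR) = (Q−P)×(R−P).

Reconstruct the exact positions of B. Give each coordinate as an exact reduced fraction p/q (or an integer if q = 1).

B = (20, -16)

1. B_x = 20  [BA · CD = -208 ∩ 2·signedArea(BCA) = 63]
2. B_y = -16  [BA · CD = -208 ∩ 2·signedArea(BCA) = 63]
   → B = (20, -16)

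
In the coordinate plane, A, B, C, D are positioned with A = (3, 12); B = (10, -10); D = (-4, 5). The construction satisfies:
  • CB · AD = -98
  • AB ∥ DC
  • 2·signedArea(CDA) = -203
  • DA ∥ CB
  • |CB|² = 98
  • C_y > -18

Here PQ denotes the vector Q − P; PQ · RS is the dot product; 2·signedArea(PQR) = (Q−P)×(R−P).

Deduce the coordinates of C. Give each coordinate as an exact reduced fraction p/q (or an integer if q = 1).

C = (3, -17)

1. C_x = 3  [DA ∥ CB ∩ AB ∥ DC]
2. C_y = -17  [DA ∥ CB ∩ AB ∥ DC]
   → C = (3, -17)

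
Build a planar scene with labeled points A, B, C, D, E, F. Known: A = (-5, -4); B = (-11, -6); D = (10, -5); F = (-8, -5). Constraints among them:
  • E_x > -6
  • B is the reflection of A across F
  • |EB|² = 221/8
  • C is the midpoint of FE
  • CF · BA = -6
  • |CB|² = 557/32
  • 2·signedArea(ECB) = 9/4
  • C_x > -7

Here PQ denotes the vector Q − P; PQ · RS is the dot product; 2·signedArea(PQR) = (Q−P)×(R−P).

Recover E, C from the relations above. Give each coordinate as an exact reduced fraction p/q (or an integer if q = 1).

C = (-55/8, -43/8)
E = (-23/4, -23/4)

1. C_x = -55/8  [line -6·x + -2·y + -52 = 0 ∩ |CB|² = 557/32]
2. C_y = -43/8  [line -6·x + -2·y + -52 = 0 ∩ |CB|² = 557/32]
   → C = (-55/8, -43/8)
3. E_x = -23/4  [2·signedArea(ECB) = 9/4 ∩ C is the midpoint of FE]
4. E_y = -23/4  [2·signedArea(ECB) = 9/4 ∩ C is the midpoint of FE]
   → E = (-23/4, -23/4)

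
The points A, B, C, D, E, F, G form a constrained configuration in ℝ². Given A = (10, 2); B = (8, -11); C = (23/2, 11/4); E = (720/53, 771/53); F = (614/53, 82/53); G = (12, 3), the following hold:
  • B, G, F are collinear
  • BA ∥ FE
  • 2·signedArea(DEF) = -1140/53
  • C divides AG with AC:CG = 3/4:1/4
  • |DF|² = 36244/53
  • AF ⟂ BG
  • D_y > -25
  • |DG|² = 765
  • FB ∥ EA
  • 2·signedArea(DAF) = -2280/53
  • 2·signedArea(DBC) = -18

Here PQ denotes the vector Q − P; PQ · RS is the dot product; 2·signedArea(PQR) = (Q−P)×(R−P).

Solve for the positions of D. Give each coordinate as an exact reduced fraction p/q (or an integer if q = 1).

D = (6, -24)

1. D_x = 6  [2·signedArea(DBC) = -18 ∩ 2·signedArea(DEF) = -1140/53]
2. D_y = -24  [2·signedArea(DBC) = -18 ∩ 2·signedArea(DEF) = -1140/53]
   → D = (6, -24)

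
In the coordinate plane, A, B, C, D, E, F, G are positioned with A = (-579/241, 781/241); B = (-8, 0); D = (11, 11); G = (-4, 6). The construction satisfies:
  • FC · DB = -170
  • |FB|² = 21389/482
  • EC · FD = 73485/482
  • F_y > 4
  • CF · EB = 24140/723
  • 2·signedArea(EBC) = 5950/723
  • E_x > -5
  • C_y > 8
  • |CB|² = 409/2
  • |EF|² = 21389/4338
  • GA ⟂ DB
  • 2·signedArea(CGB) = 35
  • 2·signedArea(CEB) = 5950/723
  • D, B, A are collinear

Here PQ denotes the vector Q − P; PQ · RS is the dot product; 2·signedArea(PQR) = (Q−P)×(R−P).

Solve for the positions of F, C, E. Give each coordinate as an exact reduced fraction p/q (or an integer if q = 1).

C = (7/2, 17/2)
E = (-1157/241, 2227/723)
F = (-1543/482, 2227/482)

1. C_x = 7/2  [line 6·x + -4·y + 13 = 0 ∩ |CB|² = 409/2]
2. C_y = 17/2  [line 6·x + -4·y + 13 = 0 ∩ |CB|² = 409/2]
   → C = (7/2, 17/2)
3. F_x = -1543/482  [line 19·x + 11·y + 10 = 0 ∩ |FB|² = 21389/482]
4. F_y = 2227/482  [line 19·x + 11·y + 10 = 0 ∩ |FB|² = 21389/482]
   → F = (-1543/482, 2227/482)
5. E_x = -1157/241  [2·signedArea(CEB) = 5950/723 ∩ CF · EB = 24140/723]
6. E_y = 2227/723  [2·signedArea(CEB) = 5950/723 ∩ CF · EB = 24140/723]
   → E = (-1157/241, 2227/723)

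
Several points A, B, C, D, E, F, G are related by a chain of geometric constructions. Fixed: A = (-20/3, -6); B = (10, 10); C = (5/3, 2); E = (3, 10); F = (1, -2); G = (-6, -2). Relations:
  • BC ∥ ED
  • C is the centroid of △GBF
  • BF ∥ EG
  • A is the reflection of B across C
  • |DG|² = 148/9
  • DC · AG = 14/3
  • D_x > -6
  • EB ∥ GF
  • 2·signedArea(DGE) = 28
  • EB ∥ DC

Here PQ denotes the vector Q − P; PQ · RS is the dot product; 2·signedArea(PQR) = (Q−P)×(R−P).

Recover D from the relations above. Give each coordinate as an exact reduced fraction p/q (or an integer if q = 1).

1. D_x = -16/3  [EB ∥ DC ∩ BC ∥ ED]
2. D_y = 2  [EB ∥ DC ∩ BC ∥ ED]
   → D = (-16/3, 2)

D = (-16/3, 2)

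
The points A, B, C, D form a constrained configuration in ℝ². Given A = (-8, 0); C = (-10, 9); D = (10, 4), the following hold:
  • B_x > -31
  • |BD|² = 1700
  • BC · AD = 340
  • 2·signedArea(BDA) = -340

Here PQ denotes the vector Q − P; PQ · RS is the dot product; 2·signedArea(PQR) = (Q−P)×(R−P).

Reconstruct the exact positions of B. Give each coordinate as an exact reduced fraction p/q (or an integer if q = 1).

B = (-30, 14)

1. B_x = -30  [2·signedArea(BDA) = -340 ∩ BC · AD = 340]
2. B_y = 14  [2·signedArea(BDA) = -340 ∩ BC · AD = 340]
   → B = (-30, 14)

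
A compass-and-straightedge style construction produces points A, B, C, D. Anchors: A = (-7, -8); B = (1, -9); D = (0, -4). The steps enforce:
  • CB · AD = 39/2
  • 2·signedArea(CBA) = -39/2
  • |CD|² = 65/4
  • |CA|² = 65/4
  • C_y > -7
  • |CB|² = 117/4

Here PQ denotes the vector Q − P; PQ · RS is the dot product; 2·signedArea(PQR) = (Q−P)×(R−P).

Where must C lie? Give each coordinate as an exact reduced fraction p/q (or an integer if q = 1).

1. C_x = -7/2  [2·signedArea(CBA) = -39/2 ∩ CB · AD = 39/2]
2. C_y = -6  [2·signedArea(CBA) = -39/2 ∩ CB · AD = 39/2]
   → C = (-7/2, -6)

C = (-7/2, -6)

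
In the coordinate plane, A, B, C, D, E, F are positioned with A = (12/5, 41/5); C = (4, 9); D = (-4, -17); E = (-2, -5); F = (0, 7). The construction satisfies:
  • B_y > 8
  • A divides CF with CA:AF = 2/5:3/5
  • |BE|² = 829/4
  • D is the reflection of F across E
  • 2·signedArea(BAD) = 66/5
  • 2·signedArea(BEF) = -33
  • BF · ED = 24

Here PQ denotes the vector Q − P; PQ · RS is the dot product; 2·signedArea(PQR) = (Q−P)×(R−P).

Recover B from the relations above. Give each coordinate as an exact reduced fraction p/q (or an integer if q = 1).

B = (3, 17/2)

1. B_x = 3  [2·signedArea(BEF) = -33 ∩ BF · ED = 24]
2. B_y = 17/2  [2·signedArea(BEF) = -33 ∩ BF · ED = 24]
   → B = (3, 17/2)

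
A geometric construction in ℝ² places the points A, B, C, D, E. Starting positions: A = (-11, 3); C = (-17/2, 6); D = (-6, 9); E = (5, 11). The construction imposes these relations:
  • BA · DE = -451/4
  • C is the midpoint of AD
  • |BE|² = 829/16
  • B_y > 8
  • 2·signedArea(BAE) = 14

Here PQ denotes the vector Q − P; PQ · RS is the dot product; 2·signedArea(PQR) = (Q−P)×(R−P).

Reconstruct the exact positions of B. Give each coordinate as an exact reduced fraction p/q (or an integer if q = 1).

1. B_x = -7/4  [BA · DE = -451/4 ∩ 2·signedArea(BAE) = 14]
2. B_y = 17/2  [BA · DE = -451/4 ∩ 2·signedArea(BAE) = 14]
   → B = (-7/4, 17/2)

B = (-7/4, 17/2)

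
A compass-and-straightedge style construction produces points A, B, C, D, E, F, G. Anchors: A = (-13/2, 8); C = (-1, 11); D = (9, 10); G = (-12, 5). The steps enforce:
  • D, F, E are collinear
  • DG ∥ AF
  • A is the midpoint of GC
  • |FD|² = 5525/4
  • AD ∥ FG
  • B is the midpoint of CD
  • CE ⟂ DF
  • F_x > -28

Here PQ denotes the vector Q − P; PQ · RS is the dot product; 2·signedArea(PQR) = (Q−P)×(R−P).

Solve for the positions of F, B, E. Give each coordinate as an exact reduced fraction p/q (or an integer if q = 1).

1. F_x = -55/2  [AD ∥ FG ∩ DG ∥ AF]
2. F_y = 3  [AD ∥ FG ∩ DG ∥ AF]
   → F = (-55/2, 3)
3. B_x = 4  [B is the midpoint of CD]
4. B_y = 21/2  [B is the midpoint of CD]
   → B = (4, 21/2)
5. E_x = -2543/5525  [D, F, E are collinear ∩ CE ⟂ DF]
6. E_y = 45226/5525  [D, F, E are collinear ∩ CE ⟂ DF]
   → E = (-2543/5525, 45226/5525)

B = (4, 21/2)
E = (-2543/5525, 45226/5525)
F = (-55/2, 3)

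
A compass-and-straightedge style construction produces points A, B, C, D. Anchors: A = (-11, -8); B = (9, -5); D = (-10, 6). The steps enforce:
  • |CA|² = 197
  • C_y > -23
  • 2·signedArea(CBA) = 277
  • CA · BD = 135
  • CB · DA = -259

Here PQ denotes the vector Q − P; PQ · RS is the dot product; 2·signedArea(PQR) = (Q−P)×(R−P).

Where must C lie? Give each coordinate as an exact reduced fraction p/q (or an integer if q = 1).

C = (-12, -22)

1. C_x = -12  [CB · DA = -259 ∩ 2·signedArea(CBA) = 277]
2. C_y = -22  [CB · DA = -259 ∩ 2·signedArea(CBA) = 277]
   → C = (-12, -22)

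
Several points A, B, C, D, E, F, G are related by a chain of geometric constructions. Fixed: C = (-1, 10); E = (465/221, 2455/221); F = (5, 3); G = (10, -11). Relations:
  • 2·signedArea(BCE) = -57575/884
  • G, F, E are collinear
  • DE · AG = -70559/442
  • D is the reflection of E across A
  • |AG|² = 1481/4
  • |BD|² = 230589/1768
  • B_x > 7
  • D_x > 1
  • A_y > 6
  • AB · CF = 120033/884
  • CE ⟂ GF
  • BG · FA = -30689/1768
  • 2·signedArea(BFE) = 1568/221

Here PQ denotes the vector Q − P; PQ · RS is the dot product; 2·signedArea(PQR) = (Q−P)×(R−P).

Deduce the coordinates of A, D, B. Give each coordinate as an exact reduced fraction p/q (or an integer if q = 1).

1. B_x = 7049/884  [2·signedArea(BCE) = -57575/884 ∩ 2·signedArea(BFE) = 1568/221]
2. B_y = -6875/884  [2·signedArea(BCE) = -57575/884 ∩ 2·signedArea(BFE) = 1568/221]
   → B = (7049/884, -6875/884)
3. A_x = 2  [AB · CF = 120033/884 ∩ BG · FA = -30689/1768]
4. A_y = 13/2  [AB · CF = 120033/884 ∩ BG · FA = -30689/1768]
   → A = (2, 13/2)
5. D_x = 419/221  [D is the reflection of E across A]
6. D_y = 418/221  [D is the reflection of E across A]
   → D = (419/221, 418/221)

A = (2, 13/2)
B = (7049/884, -6875/884)
D = (419/221, 418/221)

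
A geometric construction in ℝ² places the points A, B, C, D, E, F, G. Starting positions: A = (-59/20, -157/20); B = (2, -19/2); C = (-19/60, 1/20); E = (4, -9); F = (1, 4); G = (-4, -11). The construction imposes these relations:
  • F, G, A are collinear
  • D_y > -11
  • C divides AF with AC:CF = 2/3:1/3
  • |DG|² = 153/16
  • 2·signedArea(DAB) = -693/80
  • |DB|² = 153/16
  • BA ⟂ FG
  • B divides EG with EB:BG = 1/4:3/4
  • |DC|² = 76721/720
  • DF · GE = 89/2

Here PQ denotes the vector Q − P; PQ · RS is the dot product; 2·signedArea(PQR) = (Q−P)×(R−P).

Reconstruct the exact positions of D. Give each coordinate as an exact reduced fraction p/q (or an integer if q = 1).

D = (-1, -41/4)

1. D_x = -1  [2·signedArea(DAB) = -693/80 ∩ DF · GE = 89/2]
2. D_y = -41/4  [2·signedArea(DAB) = -693/80 ∩ DF · GE = 89/2]
   → D = (-1, -41/4)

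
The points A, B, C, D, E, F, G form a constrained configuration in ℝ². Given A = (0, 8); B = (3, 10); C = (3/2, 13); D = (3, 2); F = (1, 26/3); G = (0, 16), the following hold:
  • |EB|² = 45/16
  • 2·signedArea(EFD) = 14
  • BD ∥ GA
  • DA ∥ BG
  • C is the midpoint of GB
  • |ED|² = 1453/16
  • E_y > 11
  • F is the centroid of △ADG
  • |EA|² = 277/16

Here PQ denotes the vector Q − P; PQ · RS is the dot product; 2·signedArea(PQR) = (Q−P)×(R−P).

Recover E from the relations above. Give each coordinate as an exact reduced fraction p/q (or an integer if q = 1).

1. E_x = 9/4  [line 20/3·x + 2·y + -38 = 0 ∩ |ED|² = 1453/16]
2. E_y = 23/2  [line 20/3·x + 2·y + -38 = 0 ∩ |ED|² = 1453/16]
   → E = (9/4, 23/2)

E = (9/4, 23/2)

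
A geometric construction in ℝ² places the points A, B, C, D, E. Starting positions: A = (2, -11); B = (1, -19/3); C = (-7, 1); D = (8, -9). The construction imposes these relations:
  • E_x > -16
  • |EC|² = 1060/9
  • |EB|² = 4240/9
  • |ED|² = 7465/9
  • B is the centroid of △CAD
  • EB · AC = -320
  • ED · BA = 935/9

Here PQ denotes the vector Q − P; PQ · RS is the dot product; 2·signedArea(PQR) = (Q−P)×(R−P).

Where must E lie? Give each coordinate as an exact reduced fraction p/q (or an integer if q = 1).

E = (-15, 25/3)

1. E_x = -15  [EB · AC = -320 ∩ ED · BA = 935/9]
2. E_y = 25/3  [EB · AC = -320 ∩ ED · BA = 935/9]
   → E = (-15, 25/3)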